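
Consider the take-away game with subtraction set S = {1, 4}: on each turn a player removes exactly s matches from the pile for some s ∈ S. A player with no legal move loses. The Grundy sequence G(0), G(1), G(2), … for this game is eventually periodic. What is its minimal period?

G(0) = 0
G(1) = mex{0} = 1
G(2) = mex{1} = 0
G(3) = mex{0} = 1
G(4) = mex{1,0} = 2
G(5) = mex{2,1} = 0
G(6) = mex{0,0} = 1
G(7) = mex{1,1} = 0
G(8) = mex{0,2} = 1
G(9) = mex{1,0} = 2
G(10) = mex{2,1} = 0
G(11) = mex{0,0} = 1
G(12) = mex{1,1} = 0
G(13) = mex{0,2} = 1
G(14) = mex{1,0} = 2
G(n+5) = G(n) holds for n = 0,…,3 (a full window of length max(S) = 4), so the sequence is purely periodic with period 5.

5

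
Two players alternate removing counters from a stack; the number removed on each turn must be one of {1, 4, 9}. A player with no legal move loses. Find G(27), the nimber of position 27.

n :  0  1  2  3  4  5  6  7  8  9 10 11 12 13 14 15 16 17 18 19 20 21 22 23 24 25 26 27
G :  0  1  0  1  2  0  1  0  1  2  0  1  0  1  2  0  1  0  1  2  0  1  0  1  2  0  1  0

0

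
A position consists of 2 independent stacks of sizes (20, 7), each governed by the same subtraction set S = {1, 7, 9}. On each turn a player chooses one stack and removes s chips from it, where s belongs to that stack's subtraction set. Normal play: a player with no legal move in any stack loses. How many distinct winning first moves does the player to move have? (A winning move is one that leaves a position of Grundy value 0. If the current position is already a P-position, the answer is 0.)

5

All stacks use S = {1, 7, 9}:
G(0) = 0
G(1) = mex{0} = 1
G(2) = mex{1} = 0
G(3) = mex{0} = 1
G(4) = mex{1} = 0
G(5) = mex{0} = 1
G(6) = mex{1} = 0
G(7) = mex{0,0} = 1
G(8) = mex{1,1} = 0
G(9) = mex{0,0,0} = 1
G(10) = mex{1,1,1} = 0
G(11) = mex{0,0,0} = 1
G(12) = mex{1,1,1} = 0
G(13) = mex{0,0,0} = 1
G(14) = mex{1,1,1} = 0
G(15) = mex{0,0,0} = 1
G(16) = mex{1,1,1} = 0
G(17) = mex{0,0,0} = 1
G(18) = mex{1,1,1} = 0
G(19) = mex{0,0,0} = 1
G(20) = mex{1,1,1} = 0
Stack A: G(20) = 0.
Stack B: G(7) = 1.
Combined Grundy value = 0 ⊕ 1 = 1.
A winning move leaves total XOR = 0, i.e. changes one component's Grundy value g to g ⊕ X where X is the current total.
Stack A: need g' = 0⊕1 = 1. Options: 20−1→G=1, 20−7→G=1, 20−9→G=1. Hits: 3.
Stack B: need g' = 1⊕1 = 0. Options: 7−1→G=0, 7−7→G=0. Hits: 2.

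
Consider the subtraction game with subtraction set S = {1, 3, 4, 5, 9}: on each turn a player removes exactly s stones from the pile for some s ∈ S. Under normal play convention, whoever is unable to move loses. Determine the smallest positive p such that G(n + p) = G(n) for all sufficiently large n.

8

G(0) = 0
G(1) = mex{0} = 1
G(2) = mex{1} = 0
G(3) = mex{0,0} = 1
G(4) = mex{1,1,0} = 2
G(5) = mex{2,0,1,0} = 3
G(6) = mex{3,1,0,1} = 2
G(7) = mex{2,2,1,0} = 3
G(8) = mex{3,3,2,1} = 0
G(9) = mex{0,2,3,2,0} = 1
G(10) = mex{1,3,2,3,1} = 0
G(11) = mex{0,0,3,2,0} = 1
G(12) = mex{1,1,0,3,1} = 2
G(13) = mex{2,0,1,0,2} = 3
G(14) = mex{3,1,0,1,3} = 2
G(15) = mex{2,2,1,0,2} = 3
G(16) = mex{3,3,2,1,3} = 0
G(17) = mex{0,2,3,2,0} = 1
G(18) = mex{1,3,2,3,1} = 0
G(n+8) = G(n) holds for n = 0,…,8 (a full window of length max(S) = 9), so the sequence is purely periodic with period 8.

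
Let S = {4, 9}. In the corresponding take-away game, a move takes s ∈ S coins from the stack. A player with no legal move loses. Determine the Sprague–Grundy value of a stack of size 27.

n :  0  1  2  3  4  5  6  7  8  9 10 11 12 13 14 15 16 17 18 19 20 21 22 23 24 25 26 27
G :  0  0  0  0  1  1  1  1  0  2  2  2  1  0  0  0  0  1  1  1  1  0  2  2  2  1  0  0

0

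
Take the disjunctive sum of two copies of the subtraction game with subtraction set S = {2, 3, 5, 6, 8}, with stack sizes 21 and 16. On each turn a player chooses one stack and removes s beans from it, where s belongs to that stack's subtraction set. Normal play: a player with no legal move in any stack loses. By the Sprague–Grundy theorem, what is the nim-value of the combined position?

All stacks use S = {2, 3, 5, 6, 8}:
G(0) = 0
G(1) = mex{} = 0
G(2) = mex{0} = 1
G(3) = mex{0,0} = 1
G(4) = mex{1,0} = 2
G(5) = mex{1,1,0} = 2
G(6) = mex{2,1,0,0} = 3
G(7) = mex{2,2,1,0} = 3
G(8) = mex{3,2,1,1,0} = 4
G(9) = mex{3,3,2,1,0} = 4
G(10) = mex{4,3,2,2,1} = 0
G(11) = mex{4,4,3,2,1} = 0
G(12) = mex{0,4,3,3,2} = 1
G(13) = mex{0,0,4,3,2} = 1
G(14) = mex{1,0,4,4,3} = 2
G(15) = mex{1,1,0,4,3} = 2
G(16) = mex{2,1,0,0,4} = 3
G(17) = mex{2,2,1,0,4} = 3
G(18) = mex{3,2,1,1,0} = 4
G(19) = mex{3,3,2,1,0} = 4
G(20) = mex{4,3,2,2,1} = 0
G(21) = mex{4,4,3,2,1} = 0
Stack A: G(21) = 0.
Stack B: G(16) = 3.
Combined Grundy value = 0 ⊕ 3 = 3.

3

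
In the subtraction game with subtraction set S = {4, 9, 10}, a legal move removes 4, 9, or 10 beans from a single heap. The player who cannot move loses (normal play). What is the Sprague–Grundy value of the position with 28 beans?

0

G(0) = 0
G(1) = mex{} = 0
G(2) = mex{} = 0
G(3) = mex{} = 0
G(4) = mex{0} = 1
G(5) = mex{0} = 1
G(6) = mex{0} = 1
G(7) = mex{0} = 1
G(8) = mex{1} = 0
G(9) = mex{1,0} = 2
G(10) = mex{1,0,0} = 2
G(11) = mex{1,0,0} = 2
G(12) = mex{0,0,0} = 1
G(13) = mex{2,1,0} = 3
G(14) = mex{2,1,1} = 0
G(15) = mex{2,1,1} = 0
G(16) = mex{1,1,1} = 0
G(17) = mex{3,0,1} = 2
G(18) = mex{0,2,0} = 1
G(19) = mex{0,2,2} = 1
G(20) = mex{0,2,2} = 1
G(21) = mex{2,1,2} = 0
G(22) = mex{1,3,1} = 0
G(23) = mex{1,0,3} = 2
G(24) = mex{1,0,0} = 2
G(25) = mex{0,0,0} = 1
G(26) = mex{0,2,0} = 1
G(27) = mex{2,1,2} = 0
G(28) = mex{2,1,1} = 0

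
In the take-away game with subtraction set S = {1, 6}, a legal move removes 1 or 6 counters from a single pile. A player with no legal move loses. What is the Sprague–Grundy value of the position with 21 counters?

G(0) = 0
G(1) = mex{0} = 1
G(2) = mex{1} = 0
G(3) = mex{0} = 1
G(4) = mex{1} = 0
G(5) = mex{0} = 1
G(6) = mex{1,0} = 2
G(7) = mex{2,1} = 0
G(8) = mex{0,0} = 1
G(9) = mex{1,1} = 0
G(10) = mex{0,0} = 1
G(11) = mex{1,1} = 0
G(12) = mex{0,2} = 1
G(13) = mex{1,0} = 2
G(14) = mex{2,1} = 0
G(15) = mex{0,0} = 1
G(16) = mex{1,1} = 0
G(17) = mex{0,0} = 1
G(18) = mex{1,1} = 0
G(19) = mex{0,2} = 1
G(20) = mex{1,0} = 2
G(21) = mex{2,1} = 0

0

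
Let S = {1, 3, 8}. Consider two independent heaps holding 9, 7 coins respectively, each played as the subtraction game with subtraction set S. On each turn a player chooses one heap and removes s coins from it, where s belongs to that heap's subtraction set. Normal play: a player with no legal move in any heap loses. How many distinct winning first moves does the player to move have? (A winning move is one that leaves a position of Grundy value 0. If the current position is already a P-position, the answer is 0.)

1

All heaps use S = {1, 3, 8}:
G(0) = 0
G(1) = mex{0} = 1
G(2) = mex{1} = 0
G(3) = mex{0,0} = 1
G(4) = mex{1,1} = 0
G(5) = mex{0,0} = 1
G(6) = mex{1,1} = 0
G(7) = mex{0,0} = 1
G(8) = mex{1,1,0} = 2
G(9) = mex{2,0,1} = 3
Heap A: G(9) = 3.
Heap B: G(7) = 1.
Combined Grundy value = 3 ⊕ 1 = 2.
A winning move leaves total XOR = 0, i.e. changes one component's Grundy value g to g ⊕ X where X is the current total.
Heap A: need g' = 3⊕2 = 1. Options: 9−1→G=2, 9−3→G=0, 9−8→G=1. Hits: 1.
Heap B: need g' = 1⊕2 = 3. Options: 7−1→G=0, 7−3→G=0. Hits: 0.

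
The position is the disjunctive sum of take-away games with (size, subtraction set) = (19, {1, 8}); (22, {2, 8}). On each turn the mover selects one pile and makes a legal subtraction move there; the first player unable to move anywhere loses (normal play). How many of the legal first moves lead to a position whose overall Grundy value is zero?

0

Pile A, S = {1, 8}:
n :  0  1  2  3  4  5  6  7  8  9 10 11 12 13 14 15 16 17 18 19
G :  0  1  0  1  0  1  0  1  2  0  1  0  1  0  1  0  1  2  0  1
G_A(19) = 1.
Pile B, S = {2, 8}:
n :  0  1  2  3  4  5  6  7  8  9 10 11 12 13 14 15 16 17 18 19 20 21 22
G :  0  0  1  1  0  0  1  1  2  2  0  0  1  1  0  0  1  1  2  2  0  0  1
G_B(22) = 1.
Combined Grundy value = 1 ⊕ 1 = 0.
A winning move leaves total XOR = 0, i.e. changes one component's Grundy value g to g ⊕ X where X is the current total.
Pile A: target g' = 1⊕0 = 1, but every legal move changes the Grundy value (mex property), so 0 moves.
Pile B: target g' = 1⊕0 = 1, but every legal move changes the Grundy value (mex property), so 0 moves.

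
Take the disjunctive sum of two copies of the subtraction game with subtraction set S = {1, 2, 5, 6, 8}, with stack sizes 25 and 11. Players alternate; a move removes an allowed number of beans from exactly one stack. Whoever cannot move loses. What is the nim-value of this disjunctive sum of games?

0

All stacks use S = {1, 2, 5, 6, 8}:
G(0) = 0
G(1) = mex{0} = 1
G(2) = mex{1,0} = 2
G(3) = mex{2,1} = 0
G(4) = mex{0,2} = 1
G(5) = mex{1,0,0} = 2
G(6) = mex{2,1,1,0} = 3
G(7) = mex{3,2,2,1} = 0
G(8) = mex{0,3,0,2,0} = 1
G(9) = mex{1,0,1,0,1} = 2
G(10) = mex{2,1,2,1,2} = 0
G(11) = mex{0,2,3,2,0} = 1
G(12) = mex{1,0,0,3,1} = 2
G(13) = mex{2,1,1,0,2} = 3
G(14) = mex{3,2,2,1,3} = 0
G(15) = mex{0,3,0,2,0} = 1
G(16) = mex{1,0,1,0,1} = 2
G(17) = mex{2,1,2,1,2} = 0
G(18) = mex{0,2,3,2,0} = 1
G(19) = mex{1,0,0,3,1} = 2
G(20) = mex{2,1,1,0,2} = 3
G(21) = mex{3,2,2,1,3} = 0
G(22) = mex{0,3,0,2,0} = 1
G(23) = mex{1,0,1,0,1} = 2
G(24) = mex{2,1,2,1,2} = 0
G(25) = mex{0,2,3,2,0} = 1
Stack A: G(25) = 1.
Stack B: G(11) = 1.
Combined Grundy value = 1 ⊕ 1 = 0.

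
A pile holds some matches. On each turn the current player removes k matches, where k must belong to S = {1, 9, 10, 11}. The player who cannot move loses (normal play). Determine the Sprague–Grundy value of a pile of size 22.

0

n :  0  1  2  3  4  5  6  7  8  9 10 11 12 13 14 15 16 17 18 19 20 21 22
G :  0  1  0  1  0  1  0  1  0  1  2  3  2  3  2  3  2  3  2  3  0  1  0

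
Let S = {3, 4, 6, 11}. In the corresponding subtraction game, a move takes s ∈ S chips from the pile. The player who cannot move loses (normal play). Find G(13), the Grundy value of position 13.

1

n :  0  1  2  3  4  5  6  7  8  9 10 11 12 13
G :  0  0  0  1  1  1  2  2  2  0  0  3  1  1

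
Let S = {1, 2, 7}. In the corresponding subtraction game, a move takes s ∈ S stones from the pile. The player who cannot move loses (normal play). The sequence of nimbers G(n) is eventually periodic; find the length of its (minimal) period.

n :  0  1  2  3  4  5  6  7  8  9 10 11 12 13 14
G :  0  1  2  0  1  2  0  1  2  0  1  2  0  1  2
G(n+3) = G(n) holds for n = 0,…,6 (a full window of length max(S) = 7), so the sequence is purely periodic with period 3.

3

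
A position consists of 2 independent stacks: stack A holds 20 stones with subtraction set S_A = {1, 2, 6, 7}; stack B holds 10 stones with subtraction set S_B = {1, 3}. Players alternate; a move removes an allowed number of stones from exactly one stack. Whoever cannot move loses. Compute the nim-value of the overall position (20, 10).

Stack A, S = {1, 2, 6, 7}:
n :  0  1  2  3  4  5  6  7  8  9 10 11 12 13 14 15 16 17 18 19 20
G :  0  1  2  0  1  2  3  4  0  1  2  0  1  2  3  4  0  1  2  0  1
G_A(20) = 1.
Stack B, S = {1, 3}:
n :  0  1  2  3  4  5  6  7  8  9 10
G :  0  1  0  1  0  1  0  1  0  1  0
G_B(10) = 0.
Combined Grundy value = 1 ⊕ 0 = 1.

1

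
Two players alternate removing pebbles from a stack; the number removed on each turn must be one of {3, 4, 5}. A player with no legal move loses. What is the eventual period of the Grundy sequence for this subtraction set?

G(0) = 0
G(1) = mex{} = 0
G(2) = mex{} = 0
G(3) = mex{0} = 1
G(4) = mex{0,0} = 1
G(5) = mex{0,0,0} = 1
G(6) = mex{1,0,0} = 2
G(7) = mex{1,1,0} = 2
G(8) = mex{1,1,1} = 0
G(9) = mex{2,1,1} = 0
G(10) = mex{2,2,1} = 0
G(11) = mex{0,2,2} = 1
G(12) = mex{0,0,2} = 1
G(13) = mex{0,0,0} = 1
G(14) = mex{1,0,0} = 2
G(15) = mex{1,1,0} = 2
G(16) = mex{1,1,1} = 0
G(17) = mex{2,1,1} = 0
G(n+8) = G(n) holds for n = 0,…,4 (a full window of length max(S) = 5), so the sequence is purely periodic with period 8.

8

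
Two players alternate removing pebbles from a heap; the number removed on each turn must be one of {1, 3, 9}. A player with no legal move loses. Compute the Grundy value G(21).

1

n :  0  1  2  3  4  5  6  7  8  9 10 11 12 13 14 15 16 17 18 19 20 21
G :  0  1  0  1  0  1  0  1  0  1  0  1  0  1  0  1  0  1  0  1  0  1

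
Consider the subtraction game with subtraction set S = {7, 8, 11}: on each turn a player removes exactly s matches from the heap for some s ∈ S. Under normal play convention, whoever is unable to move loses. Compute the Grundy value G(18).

0

n :  0  1  2  3  4  5  6  7  8  9 10 11 12 13 14 15 16 17 18
G :  0  0  0  0  0  0  0  1  1  1  1  1  1  1  2  2  2  2  0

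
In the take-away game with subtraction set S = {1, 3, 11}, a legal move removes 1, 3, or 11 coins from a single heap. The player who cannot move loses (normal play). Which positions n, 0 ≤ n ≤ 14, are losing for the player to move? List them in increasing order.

0, 2, 4, 6, 8, 10, 12, 14

n :  0  1  2  3  4  5  6  7  8  9 10 11 12 13 14
G :  0  1  0  1  0  1  0  1  0  1  0  1  0  1  0
P-positions are exactly the n with G(n) = 0.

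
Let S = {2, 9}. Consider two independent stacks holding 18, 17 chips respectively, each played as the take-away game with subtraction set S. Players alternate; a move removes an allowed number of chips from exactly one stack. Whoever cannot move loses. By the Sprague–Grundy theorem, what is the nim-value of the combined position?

0

All stacks use S = {2, 9}:
G(0) = 0
G(1) = mex{} = 0
G(2) = mex{0} = 1
G(3) = mex{0} = 1
G(4) = mex{1} = 0
G(5) = mex{1} = 0
G(6) = mex{0} = 1
G(7) = mex{0} = 1
G(8) = mex{1} = 0
G(9) = mex{1,0} = 2
G(10) = mex{0,0} = 1
G(11) = mex{2,1} = 0
G(12) = mex{1,1} = 0
G(13) = mex{0,0} = 1
G(14) = mex{0,0} = 1
G(15) = mex{1,1} = 0
G(16) = mex{1,1} = 0
G(17) = mex{0,0} = 1
G(18) = mex{0,2} = 1
Stack A: G(18) = 1.
Stack B: G(17) = 1.
Combined Grundy value = 1 ⊕ 1 = 0.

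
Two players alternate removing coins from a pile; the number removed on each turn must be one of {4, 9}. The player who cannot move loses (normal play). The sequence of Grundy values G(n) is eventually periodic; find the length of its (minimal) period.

n :  0  1  2  3  4  5  6  7  8  9 10 11 12 13 14 15 16 17 18 19 20 21 22 23 24 25 26 27
G :  0  0  0  0  1  1  1  1  0  2  2  2  1  0  0  0  0  1  1  1  1  0  2  2  2  1  0  0
G(n+13) = G(n) holds for n = 0,…,8 (a full window of length max(S) = 9), so the sequence is purely periodic with period 13.

13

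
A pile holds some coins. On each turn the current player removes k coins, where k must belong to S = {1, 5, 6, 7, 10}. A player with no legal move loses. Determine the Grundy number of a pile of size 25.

n :  0  1  2  3  4  5  6  7  8  9 10 11 12 13 14 15 16 17 18 19 20 21 22 23 24 25
G :  0  1  0  1  0  1  2  3  2  3  2  3  4  0  1  0  1  0  1  2  3  2  3  2  3  4

4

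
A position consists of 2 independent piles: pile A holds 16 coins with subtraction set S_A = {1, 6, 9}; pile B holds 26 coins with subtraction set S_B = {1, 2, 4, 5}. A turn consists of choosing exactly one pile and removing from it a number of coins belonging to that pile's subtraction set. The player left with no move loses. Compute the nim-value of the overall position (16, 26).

0

Pile A, S = {1, 6, 9}:
n :  0  1  2  3  4  5  6  7  8  9 10 11 12 13 14 15 16
G :  0  1  0  1  0  1  2  0  1  2  3  2  0  1  0  1  2
G_A(16) = 2.
Pile B, S = {1, 2, 4, 5}:
n :  0  1  2  3  4  5  6  7  8  9 10 11 12 13 14 15 16 17 18 19 20 21 22 23 24 25 26
G :  0  1  2  0  1  2  0  1  2  0  1  2  0  1  2  0  1  2  0  1  2  0  1  2  0  1  2
G_B(26) = 2.
Combined Grundy value = 2 ⊕ 2 = 0.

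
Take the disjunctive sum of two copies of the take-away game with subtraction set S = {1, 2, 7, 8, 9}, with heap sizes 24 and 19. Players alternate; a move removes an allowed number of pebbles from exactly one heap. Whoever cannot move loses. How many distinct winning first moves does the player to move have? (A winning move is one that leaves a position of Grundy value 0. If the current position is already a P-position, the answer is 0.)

All heaps use S = {1, 2, 7, 8, 9}:
G(0) = 0
G(1) = mex{0} = 1
G(2) = mex{1,0} = 2
G(3) = mex{2,1} = 0
G(4) = mex{0,2} = 1
G(5) = mex{1,0} = 2
G(6) = mex{2,1} = 0
G(7) = mex{0,2,0} = 1
G(8) = mex{1,0,1,0} = 2
G(9) = mex{2,1,2,1,0} = 3
G(10) = mex{3,2,0,2,1} = 4
G(11) = mex{4,3,1,0,2} = 5
G(12) = mex{5,4,2,1,0} = 3
G(13) = mex{3,5,0,2,1} = 4
G(14) = mex{4,3,1,0,2} = 5
G(15) = mex{5,4,2,1,0} = 3
G(16) = mex{3,5,3,2,1} = 0
G(17) = mex{0,3,4,3,2} = 1
G(18) = mex{1,0,5,4,3} = 2
G(19) = mex{2,1,3,5,4} = 0
G(20) = mex{0,2,4,3,5} = 1
G(21) = mex{1,0,5,4,3} = 2
G(22) = mex{2,1,3,5,4} = 0
G(23) = mex{0,2,0,3,5} = 1
G(24) = mex{1,0,1,0,3} = 2
Heap A: G(24) = 2.
Heap B: G(19) = 0.
Combined Grundy value = 2 ⊕ 0 = 2.
A winning move leaves total XOR = 0, i.e. changes one component's Grundy value g to g ⊕ X where X is the current total.
Heap A: need g' = 2⊕2 = 0. Options: 24−1→G=1, 24−2→G=0, 24−7→G=1, 24−8→G=0, 24−9→G=3. Hits: 2.
Heap B: need g' = 0⊕2 = 2. Options: 19−1→G=2, 19−2→G=1, 19−7→G=3, 19−8→G=5, 19−9→G=4. Hits: 1.

3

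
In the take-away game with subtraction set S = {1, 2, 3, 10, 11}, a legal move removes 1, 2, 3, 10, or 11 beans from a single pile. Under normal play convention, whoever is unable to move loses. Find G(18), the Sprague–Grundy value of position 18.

G(0) = 0
G(1) = mex{0} = 1
G(2) = mex{1,0} = 2
G(3) = mex{2,1,0} = 3
G(4) = mex{3,2,1} = 0
G(5) = mex{0,3,2} = 1
G(6) = mex{1,0,3} = 2
G(7) = mex{2,1,0} = 3
G(8) = mex{3,2,1} = 0
G(9) = mex{0,3,2} = 1
G(10) = mex{1,0,3,0} = 2
G(11) = mex{2,1,0,1,0} = 3
G(12) = mex{3,2,1,2,1} = 0
G(13) = mex{0,3,2,3,2} = 1
G(14) = mex{1,0,3,0,3} = 2
G(15) = mex{2,1,0,1,0} = 3
G(16) = mex{3,2,1,2,1} = 0
G(17) = mex{0,3,2,3,2} = 1
G(18) = mex{1,0,3,0,3} = 2

2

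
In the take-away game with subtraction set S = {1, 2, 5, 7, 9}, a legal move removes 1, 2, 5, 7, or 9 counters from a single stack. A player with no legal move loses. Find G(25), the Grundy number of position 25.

5

G(0) = 0
G(1) = mex{0} = 1
G(2) = mex{1,0} = 2
G(3) = mex{2,1} = 0
G(4) = mex{0,2} = 1
G(5) = mex{1,0,0} = 2
G(6) = mex{2,1,1} = 0
G(7) = mex{0,2,2,0} = 1
G(8) = mex{1,0,0,1} = 2
G(9) = mex{2,1,1,2,0} = 3
G(10) = mex{3,2,2,0,1} = 4
G(11) = mex{4,3,0,1,2} = 5
G(12) = mex{5,4,1,2,0} = 3
G(13) = mex{3,5,2,0,1} = 4
G(14) = mex{4,3,3,1,2} = 0
G(15) = mex{0,4,4,2,0} = 1
G(16) = mex{1,0,5,3,1} = 2
G(17) = mex{2,1,3,4,2} = 0
G(18) = mex{0,2,4,5,3} = 1
G(19) = mex{1,0,0,3,4} = 2
G(20) = mex{2,1,1,4,5} = 0
G(21) = mex{0,2,2,0,3} = 1
G(22) = mex{1,0,0,1,4} = 2
G(23) = mex{2,1,1,2,0} = 3
G(24) = mex{3,2,2,0,1} = 4
G(25) = mex{4,3,0,1,2} = 5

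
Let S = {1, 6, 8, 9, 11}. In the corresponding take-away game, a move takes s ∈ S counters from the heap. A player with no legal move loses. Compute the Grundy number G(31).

G(0) = 0
G(1) = mex{0} = 1
G(2) = mex{1} = 0
G(3) = mex{0} = 1
G(4) = mex{1} = 0
G(5) = mex{0} = 1
G(6) = mex{1,0} = 2
G(7) = mex{2,1} = 0
G(8) = mex{0,0,0} = 1
G(9) = mex{1,1,1,0} = 2
G(10) = mex{2,0,0,1} = 3
G(11) = mex{3,1,1,0,0} = 2
G(12) = mex{2,2,0,1,1} = 3
G(13) = mex{3,0,1,0,0} = 2
G(14) = mex{2,1,2,1,1} = 0
G(15) = mex{0,2,0,2,0} = 1
G(16) = mex{1,3,1,0,1} = 2
G(17) = mex{2,2,2,1,2} = 0
G(18) = mex{0,3,3,2,0} = 1
G(19) = mex{1,2,2,3,1} = 0
G(20) = mex{0,0,3,2,2} = 1
G(21) = mex{1,1,2,3,3} = 0
G(22) = mex{0,2,0,2,2} = 1
G(23) = mex{1,0,1,0,3} = 2
G(24) = mex{2,1,2,1,2} = 0
G(25) = mex{0,0,0,2,0} = 1
G(26) = mex{1,1,1,0,1} = 2
G(27) = mex{2,0,0,1,2} = 3
G(28) = mex{3,1,1,0,0} = 2
G(29) = mex{2,2,0,1,1} = 3
G(30) = mex{3,0,1,0,0} = 2
G(31) = mex{2,1,2,1,1} = 0

0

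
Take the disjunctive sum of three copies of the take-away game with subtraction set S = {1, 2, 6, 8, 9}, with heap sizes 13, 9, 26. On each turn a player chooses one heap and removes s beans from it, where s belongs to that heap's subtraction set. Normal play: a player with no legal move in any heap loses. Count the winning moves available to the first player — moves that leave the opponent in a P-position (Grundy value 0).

All heaps use S = {1, 2, 6, 8, 9}:
G(0) = 0
G(1) = mex{0} = 1
G(2) = mex{1,0} = 2
G(3) = mex{2,1} = 0
G(4) = mex{0,2} = 1
G(5) = mex{1,0} = 2
G(6) = mex{2,1,0} = 3
G(7) = mex{3,2,1} = 0
G(8) = mex{0,3,2,0} = 1
G(9) = mex{1,0,0,1,0} = 2
G(10) = mex{2,1,1,2,1} = 0
G(11) = mex{0,2,2,0,2} = 1
G(12) = mex{1,0,3,1,0} = 2
G(13) = mex{2,1,0,2,1} = 3
G(14) = mex{3,2,1,3,2} = 0
G(15) = mex{0,3,2,0,3} = 1
G(16) = mex{1,0,0,1,0} = 2
G(17) = mex{2,1,1,2,1} = 0
G(18) = mex{0,2,2,0,2} = 1
G(19) = mex{1,0,3,1,0} = 2
G(20) = mex{2,1,0,2,1} = 3
G(21) = mex{3,2,1,3,2} = 0
G(22) = mex{0,3,2,0,3} = 1
G(23) = mex{1,0,0,1,0} = 2
G(24) = mex{2,1,1,2,1} = 0
G(25) = mex{0,2,2,0,2} = 1
G(26) = mex{1,0,3,1,0} = 2
Heap A: G(13) = 3.
Heap B: G(9) = 2.
Heap C: G(26) = 2.
Combined Grundy value = 3 ⊕ 2 ⊕ 2 = 3.
A winning move leaves total XOR = 0, i.e. changes one component's Grundy value g to g ⊕ X where X is the current total.
Heap A: need g' = 3⊕3 = 0. Options: 13−1→G=2, 13−2→G=1, 13−6→G=0, 13−8→G=2, 13−9→G=1. Hits: 1.
Heap B: need g' = 2⊕3 = 1. Options: 9−1→G=1, 9−2→G=0, 9−6→G=0, 9−8→G=1, 9−9→G=0. Hits: 2.
Heap C: need g' = 2⊕3 = 1. Options: 26−1→G=1, 26−2→G=0, 26−6→G=3, 26−8→G=1, 26−9→G=0. Hits: 2.

5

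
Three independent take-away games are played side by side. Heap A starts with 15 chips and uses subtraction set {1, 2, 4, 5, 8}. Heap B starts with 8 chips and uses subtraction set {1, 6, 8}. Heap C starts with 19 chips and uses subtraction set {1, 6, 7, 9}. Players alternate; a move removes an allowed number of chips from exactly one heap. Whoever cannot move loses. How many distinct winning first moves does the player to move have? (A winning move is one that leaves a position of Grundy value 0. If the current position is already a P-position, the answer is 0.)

3

Heap A, S = {1, 2, 4, 5, 8}:
n :  0  1  2  3  4  5  6  7  8  9 10 11 12 13 14 15
G :  0  1  2  0  1  2  0  1  2  0  1  2  0  1  2  0
G_A(15) = 0.
Heap B, S = {1, 6, 8}:
n : 0 1 2 3 4 5 6 7 8
G : 0 1 0 1 0 1 2 0 1
G_B(8) = 1.
Heap C, S = {1, 6, 7, 9}:
G(0) = 0
G(1) = mex{0} = 1
G(2) = mex{1} = 0
G(3) = mex{0} = 1
G(4) = mex{1} = 0
G(5) = mex{0} = 1
G(6) = mex{1,0} = 2
G(7) = mex{2,1,0} = 3
G(8) = mex{3,0,1} = 2
G(9) = mex{2,1,0,0} = 3
G(10) = mex{3,0,1,1} = 2
G(11) = mex{2,1,0,0} = 3
G(12) = mex{3,2,1,1} = 0
G(13) = mex{0,3,2,0} = 1
G(14) = mex{1,2,3,1} = 0
G(15) = mex{0,3,2,2} = 1
G(16) = mex{1,2,3,3} = 0
G(17) = mex{0,3,2,2} = 1
G(18) = mex{1,0,3,3} = 2
G(19) = mex{2,1,0,2} = 3
G_C(19) = 3.
Combined Grundy value = 0 ⊕ 1 ⊕ 3 = 2.
A winning move leaves total XOR = 0, i.e. changes one component's Grundy value g to g ⊕ X where X is the current total.
Heap A: need g' = 0⊕2 = 2. Options: 15−1→G=2, 15−2→G=1, 15−4→G=2, 15−5→G=1, 15−8→G=1. Hits: 2.
Heap B: need g' = 1⊕2 = 3. Options: 8−1→G=0, 8−6→G=0, 8−8→G=0. Hits: 0.
Heap C: need g' = 3⊕2 = 1. Options: 19−1→G=2, 19−6→G=1, 19−7→G=0, 19−9→G=2. Hits: 1.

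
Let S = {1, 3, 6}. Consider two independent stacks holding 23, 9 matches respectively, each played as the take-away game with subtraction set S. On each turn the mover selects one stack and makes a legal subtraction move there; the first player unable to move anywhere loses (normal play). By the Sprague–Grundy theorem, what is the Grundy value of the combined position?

All stacks use S = {1, 3, 6}:
G(0) = 0
G(1) = mex{0} = 1
G(2) = mex{1} = 0
G(3) = mex{0,0} = 1
G(4) = mex{1,1} = 0
G(5) = mex{0,0} = 1
G(6) = mex{1,1,0} = 2
G(7) = mex{2,0,1} = 3
G(8) = mex{3,1,0} = 2
G(9) = mex{2,2,1} = 0
G(10) = mex{0,3,0} = 1
G(11) = mex{1,2,1} = 0
G(12) = mex{0,0,2} = 1
G(13) = mex{1,1,3} = 0
G(14) = mex{0,0,2} = 1
G(15) = mex{1,1,0} = 2
G(16) = mex{2,0,1} = 3
G(17) = mex{3,1,0} = 2
G(18) = mex{2,2,1} = 0
G(19) = mex{0,3,0} = 1
G(20) = mex{1,2,1} = 0
G(21) = mex{0,0,2} = 1
G(22) = mex{1,1,3} = 0
G(23) = mex{0,0,2} = 1
Stack A: G(23) = 1.
Stack B: G(9) = 0.
Combined Grundy value = 1 ⊕ 0 = 1.

1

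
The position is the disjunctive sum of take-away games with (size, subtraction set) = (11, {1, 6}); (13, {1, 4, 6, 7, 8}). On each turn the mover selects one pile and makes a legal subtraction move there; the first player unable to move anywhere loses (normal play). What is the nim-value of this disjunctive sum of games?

Pile A, S = {1, 6}:
n :  0  1  2  3  4  5  6  7  8  9 10 11
G :  0  1  0  1  0  1  2  0  1  0  1  0
G_A(11) = 0.
Pile B, S = {1, 4, 6, 7, 8}:
G(0) = 0
G(1) = mex{0} = 1
G(2) = mex{1} = 0
G(3) = mex{0} = 1
G(4) = mex{1,0} = 2
G(5) = mex{2,1} = 0
G(6) = mex{0,0,0} = 1
G(7) = mex{1,1,1,0} = 2
G(8) = mex{2,2,0,1,0} = 3
G(9) = mex{3,0,1,0,1} = 2
G(10) = mex{2,1,2,1,0} = 3
G(11) = mex{3,2,0,2,1} = 4
G(12) = mex{4,3,1,0,2} = 5
G(13) = mex{5,2,2,1,0} = 3
G_B(13) = 3.
Combined Grundy value = 0 ⊕ 3 = 3.

3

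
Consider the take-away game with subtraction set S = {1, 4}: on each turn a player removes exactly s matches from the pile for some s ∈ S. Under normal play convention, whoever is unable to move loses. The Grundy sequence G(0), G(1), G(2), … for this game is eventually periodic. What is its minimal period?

5

G(0) = 0
G(1) = mex{0} = 1
G(2) = mex{1} = 0
G(3) = mex{0} = 1
G(4) = mex{1,0} = 2
G(5) = mex{2,1} = 0
G(6) = mex{0,0} = 1
G(7) = mex{1,1} = 0
G(8) = mex{0,2} = 1
G(9) = mex{1,0} = 2
G(10) = mex{2,1} = 0
G(11) = mex{0,0} = 1
G(12) = mex{1,1} = 0
G(13) = mex{0,2} = 1
G(14) = mex{1,0} = 2
G(n+5) = G(n) holds for n = 0,…,3 (a full window of length max(S) = 4), so the sequence is purely periodic with period 5.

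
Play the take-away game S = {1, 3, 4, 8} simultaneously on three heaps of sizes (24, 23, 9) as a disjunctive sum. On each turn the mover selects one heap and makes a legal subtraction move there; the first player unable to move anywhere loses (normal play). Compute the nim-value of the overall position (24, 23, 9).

1

All heaps use S = {1, 3, 4, 8}:
G(0) = 0
G(1) = mex{0} = 1
G(2) = mex{1} = 0
G(3) = mex{0,0} = 1
G(4) = mex{1,1,0} = 2
G(5) = mex{2,0,1} = 3
G(6) = mex{3,1,0} = 2
G(7) = mex{2,2,1} = 0
G(8) = mex{0,3,2,0} = 1
G(9) = mex{1,2,3,1} = 0
G(10) = mex{0,0,2,0} = 1
G(11) = mex{1,1,0,1} = 2
G(12) = mex{2,0,1,2} = 3
G(13) = mex{3,1,0,3} = 2
G(14) = mex{2,2,1,2} = 0
G(15) = mex{0,3,2,0} = 1
G(16) = mex{1,2,3,1} = 0
G(17) = mex{0,0,2,0} = 1
G(18) = mex{1,1,0,1} = 2
G(19) = mex{2,0,1,2} = 3
G(20) = mex{3,1,0,3} = 2
G(21) = mex{2,2,1,2} = 0
G(22) = mex{0,3,2,0} = 1
G(23) = mex{1,2,3,1} = 0
G(24) = mex{0,0,2,0} = 1
Heap A: G(24) = 1.
Heap B: G(23) = 0.
Heap C: G(9) = 0.
Combined Grundy value = 1 ⊕ 0 ⊕ 0 = 1.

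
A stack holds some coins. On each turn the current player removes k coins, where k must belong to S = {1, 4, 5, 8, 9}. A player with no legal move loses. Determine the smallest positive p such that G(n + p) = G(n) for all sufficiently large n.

12

G(0) = 0
G(1) = mex{0} = 1
G(2) = mex{1} = 0
G(3) = mex{0} = 1
G(4) = mex{1,0} = 2
G(5) = mex{2,1,0} = 3
G(6) = mex{3,0,1} = 2
G(7) = mex{2,1,0} = 3
G(8) = mex{3,2,1,0} = 4
G(9) = mex{4,3,2,1,0} = 5
G(10) = mex{5,2,3,0,1} = 4
G(11) = mex{4,3,2,1,0} = 5
G(12) = mex{5,4,3,2,1} = 0
G(13) = mex{0,5,4,3,2} = 1
G(14) = mex{1,4,5,2,3} = 0
G(15) = mex{0,5,4,3,2} = 1
G(16) = mex{1,0,5,4,3} = 2
G(17) = mex{2,1,0,5,4} = 3
G(18) = mex{3,0,1,4,5} = 2
G(19) = mex{2,1,0,5,4} = 3
G(20) = mex{3,2,1,0,5} = 4
G(21) = mex{4,3,2,1,0} = 5
G(22) = mex{5,2,3,0,1} = 4
G(23) = mex{4,3,2,1,0} = 5
G(24) = mex{5,4,3,2,1} = 0
G(25) = mex{0,5,4,3,2} = 1
G(n+12) = G(n) holds for n = 0,…,8 (a full window of length max(S) = 9), so the sequence is purely periodic with period 12.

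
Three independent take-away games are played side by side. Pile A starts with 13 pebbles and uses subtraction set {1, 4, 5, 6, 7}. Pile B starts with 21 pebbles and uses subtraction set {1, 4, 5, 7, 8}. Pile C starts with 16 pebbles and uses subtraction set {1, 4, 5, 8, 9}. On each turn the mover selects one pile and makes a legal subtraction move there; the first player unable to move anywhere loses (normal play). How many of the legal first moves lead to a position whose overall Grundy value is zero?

2

Pile A, S = {1, 4, 5, 6, 7}:
n :  0  1  2  3  4  5  6  7  8  9 10 11 12 13
G :  0  1  0  1  2  3  2  3  4  5  0  1  0  1
G_A(13) = 1.
Pile B, S = {1, 4, 5, 7, 8}:
G(0) = 0
G(1) = mex{0} = 1
G(2) = mex{1} = 0
G(3) = mex{0} = 1
G(4) = mex{1,0} = 2
G(5) = mex{2,1,0} = 3
G(6) = mex{3,0,1} = 2
G(7) = mex{2,1,0,0} = 3
G(8) = mex{3,2,1,1,0} = 4
G(9) = mex{4,3,2,0,1} = 5
G(10) = mex{5,2,3,1,0} = 4
G(11) = mex{4,3,2,2,1} = 0
G(12) = mex{0,4,3,3,2} = 1
G(13) = mex{1,5,4,2,3} = 0
G(14) = mex{0,4,5,3,2} = 1
G(15) = mex{1,0,4,4,3} = 2
G(16) = mex{2,1,0,5,4} = 3
G(17) = mex{3,0,1,4,5} = 2
G(18) = mex{2,1,0,0,4} = 3
G(19) = mex{3,2,1,1,0} = 4
G(20) = mex{4,3,2,0,1} = 5
G(21) = mex{5,2,3,1,0} = 4
G_B(21) = 4.
Pile C, S = {1, 4, 5, 8, 9}:
G(0) = 0
G(1) = mex{0} = 1
G(2) = mex{1} = 0
G(3) = mex{0} = 1
G(4) = mex{1,0} = 2
G(5) = mex{2,1,0} = 3
G(6) = mex{3,0,1} = 2
G(7) = mex{2,1,0} = 3
G(8) = mex{3,2,1,0} = 4
G(9) = mex{4,3,2,1,0} = 5
G(10) = mex{5,2,3,0,1} = 4
G(11) = mex{4,3,2,1,0} = 5
G(12) = mex{5,4,3,2,1} = 0
G(13) = mex{0,5,4,3,2} = 1
G(14) = mex{1,4,5,2,3} = 0
G(15) = mex{0,5,4,3,2} = 1
G(16) = mex{1,0,5,4,3} = 2
G_C(16) = 2.
Combined Grundy value = 1 ⊕ 4 ⊕ 2 = 7.
A winning move leaves total XOR = 0, i.e. changes one component's Grundy value g to g ⊕ X where X is the current total.
Pile A: need g' = 1⊕7 = 6. Options: 13−1→G=0, 13−4→G=5, 13−5→G=4, 13−6→G=3, 13−7→G=2. Hits: 0.
Pile B: need g' = 4⊕7 = 3. Options: 21−1→G=5, 21−4→G=2, 21−5→G=3, 21−7→G=1, 21−8→G=0. Hits: 1.
Pile C: need g' = 2⊕7 = 5. Options: 16−1→G=1, 16−4→G=0, 16−5→G=5, 16−8→G=4, 16−9→G=3. Hits: 1.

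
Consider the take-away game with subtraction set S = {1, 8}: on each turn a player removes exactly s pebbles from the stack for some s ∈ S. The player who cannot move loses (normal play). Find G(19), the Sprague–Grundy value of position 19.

n :  0  1  2  3  4  5  6  7  8  9 10 11 12 13 14 15 16 17 18 19
G :  0  1  0  1  0  1  0  1  2  0  1  0  1  0  1  0  1  2  0  1

1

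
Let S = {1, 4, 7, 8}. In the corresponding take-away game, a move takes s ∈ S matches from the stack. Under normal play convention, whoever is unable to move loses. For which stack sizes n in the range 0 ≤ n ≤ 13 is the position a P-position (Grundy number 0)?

0, 2, 5, 11

G(0) = 0
G(1) = mex{0} = 1
G(2) = mex{1} = 0
G(3) = mex{0} = 1
G(4) = mex{1,0} = 2
G(5) = mex{2,1} = 0
G(6) = mex{0,0} = 1
G(7) = mex{1,1,0} = 2
G(8) = mex{2,2,1,0} = 3
G(9) = mex{3,0,0,1} = 2
G(10) = mex{2,1,1,0} = 3
G(11) = mex{3,2,2,1} = 0
G(12) = mex{0,3,0,2} = 1
G(13) = mex{1,2,1,0} = 3
P-positions are exactly the n with G(n) = 0.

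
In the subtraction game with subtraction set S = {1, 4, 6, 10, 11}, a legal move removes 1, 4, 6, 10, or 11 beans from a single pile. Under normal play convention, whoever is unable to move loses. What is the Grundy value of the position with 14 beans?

0

G(0) = 0
G(1) = mex{0} = 1
G(2) = mex{1} = 0
G(3) = mex{0} = 1
G(4) = mex{1,0} = 2
G(5) = mex{2,1} = 0
G(6) = mex{0,0,0} = 1
G(7) = mex{1,1,1} = 0
G(8) = mex{0,2,0} = 1
G(9) = mex{1,0,1} = 2
G(10) = mex{2,1,2,0} = 3
G(11) = mex{3,0,0,1,0} = 2
G(12) = mex{2,1,1,0,1} = 3
G(13) = mex{3,2,0,1,0} = 4
G(14) = mex{4,3,1,2,1} = 0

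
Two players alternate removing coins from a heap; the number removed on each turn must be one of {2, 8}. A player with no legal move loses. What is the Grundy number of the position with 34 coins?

n :  0  1  2  3  4  5  6  7  8  9 10 11 12 13 14 15 16 17 18 19 20 21 22 23 24 25 26 27 28 29 30 31 32 33 34
G :  0  0  1  1  0  0  1  1  2  2  0  0  1  1  0  0  1  1  2  2  0  0  1  1  0  0  1  1  2  2  0  0  1  1  0

0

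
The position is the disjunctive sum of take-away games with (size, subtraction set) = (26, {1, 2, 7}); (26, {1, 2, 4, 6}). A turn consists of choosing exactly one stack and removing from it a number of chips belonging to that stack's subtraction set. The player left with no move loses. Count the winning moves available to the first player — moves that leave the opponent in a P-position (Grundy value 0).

Stack A, S = {1, 2, 7}:
G(0) = 0
G(1) = mex{0} = 1
G(2) = mex{1,0} = 2
G(3) = mex{2,1} = 0
G(4) = mex{0,2} = 1
G(5) = mex{1,0} = 2
G(6) = mex{2,1} = 0
G(7) = mex{0,2,0} = 1
G(8) = mex{1,0,1} = 2
G(9) = mex{2,1,2} = 0
G(10) = mex{0,2,0} = 1
G(11) = mex{1,0,1} = 2
G(12) = mex{2,1,2} = 0
G(13) = mex{0,2,0} = 1
G(14) = mex{1,0,1} = 2
G(15) = mex{2,1,2} = 0
G(16) = mex{0,2,0} = 1
G(17) = mex{1,0,1} = 2
G(18) = mex{2,1,2} = 0
G(19) = mex{0,2,0} = 1
G(20) = mex{1,0,1} = 2
G(21) = mex{2,1,2} = 0
G(22) = mex{0,2,0} = 1
G(23) = mex{1,0,1} = 2
G(24) = mex{2,1,2} = 0
G(25) = mex{0,2,0} = 1
G(26) = mex{1,0,1} = 2
G_A(26) = 2.
Stack B, S = {1, 2, 4, 6}:
n :  0  1  2  3  4  5  6  7  8  9 10 11 12 13 14 15 16 17 18 19 20 21 22 23 24 25 26
G :  0  1  2  0  1  2  3  4  0  1  2  0  1  2  3  4  0  1  2  0  1  2  3  4  0  1  2
G_B(26) = 2.
Combined Grundy value = 2 ⊕ 2 = 0.
A winning move leaves total XOR = 0, i.e. changes one component's Grundy value g to g ⊕ X where X is the current total.
Stack A: target g' = 2⊕0 = 2, but every legal move changes the Grundy value (mex property), so 0 moves.
Stack B: target g' = 2⊕0 = 2, but every legal move changes the Grundy value (mex property), so 0 moves.

0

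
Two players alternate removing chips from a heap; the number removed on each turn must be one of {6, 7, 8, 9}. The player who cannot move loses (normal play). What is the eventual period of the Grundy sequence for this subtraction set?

G(0) = 0
G(1) = mex{} = 0
G(2) = mex{} = 0
G(3) = mex{} = 0
G(4) = mex{} = 0
G(5) = mex{} = 0
G(6) = mex{0} = 1
G(7) = mex{0,0} = 1
G(8) = mex{0,0,0} = 1
G(9) = mex{0,0,0,0} = 1
G(10) = mex{0,0,0,0} = 1
G(11) = mex{0,0,0,0} = 1
G(12) = mex{1,0,0,0} = 2
G(13) = mex{1,1,0,0} = 2
G(14) = mex{1,1,1,0} = 2
G(15) = mex{1,1,1,1} = 0
G(16) = mex{1,1,1,1} = 0
G(17) = mex{1,1,1,1} = 0
G(18) = mex{2,1,1,1} = 0
G(19) = mex{2,2,1,1} = 0
G(20) = mex{2,2,2,1} = 0
G(21) = mex{0,2,2,2} = 1
G(22) = mex{0,0,2,2} = 1
G(23) = mex{0,0,0,2} = 1
G(24) = mex{0,0,0,0} = 1
G(25) = mex{0,0,0,0} = 1
G(26) = mex{0,0,0,0} = 1
G(27) = mex{1,0,0,0} = 2
G(28) = mex{1,1,0,0} = 2
G(29) = mex{1,1,1,0} = 2
G(30) = mex{1,1,1,1} = 0
G(31) = mex{1,1,1,1} = 0
G(n+15) = G(n) holds for n = 0,…,8 (a full window of length max(S) = 9), so the sequence is purely periodic with period 15.

15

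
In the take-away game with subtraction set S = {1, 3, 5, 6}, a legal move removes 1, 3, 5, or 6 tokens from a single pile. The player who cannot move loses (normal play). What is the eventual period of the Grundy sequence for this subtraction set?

n :  0  1  2  3  4  5  6  7  8  9 10 11 12 13 14 15 16 17 18 19 20 21 22 23
G :  0  1  0  1  0  1  2  3  2  3  2  0  1  0  1  0  1  2  3  2  3  2  0  1
G(n+11) = G(n) holds for n = 0,…,5 (a full window of length max(S) = 6), so the sequence is purely periodic with period 11.

11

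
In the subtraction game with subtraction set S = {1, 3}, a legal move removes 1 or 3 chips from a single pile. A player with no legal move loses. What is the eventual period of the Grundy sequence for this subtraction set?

G(0) = 0
G(1) = mex{0} = 1
G(2) = mex{1} = 0
G(3) = mex{0,0} = 1
G(4) = mex{1,1} = 0
G(5) = mex{0,0} = 1
G(6) = mex{1,1} = 0
G(7) = mex{0,0} = 1
G(8) = mex{1,1} = 0
G(9) = mex{0,0} = 1
G(10) = mex{1,1} = 0
G(11) = mex{0,0} = 1
G(12) = mex{1,1} = 0
G(13) = mex{0,0} = 1
G(14) = mex{1,1} = 0
G(n+2) = G(n) holds for n = 0,…,2 (a full window of length max(S) = 3), so the sequence is purely periodic with period 2.

2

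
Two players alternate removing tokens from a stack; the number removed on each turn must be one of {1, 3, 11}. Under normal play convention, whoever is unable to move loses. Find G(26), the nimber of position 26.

0

G(0) = 0
G(1) = mex{0} = 1
G(2) = mex{1} = 0
G(3) = mex{0,0} = 1
G(4) = mex{1,1} = 0
G(5) = mex{0,0} = 1
G(6) = mex{1,1} = 0
G(7) = mex{0,0} = 1
G(8) = mex{1,1} = 0
G(9) = mex{0,0} = 1
G(10) = mex{1,1} = 0
G(11) = mex{0,0,0} = 1
G(12) = mex{1,1,1} = 0
G(13) = mex{0,0,0} = 1
G(14) = mex{1,1,1} = 0
G(15) = mex{0,0,0} = 1
G(16) = mex{1,1,1} = 0
G(17) = mex{0,0,0} = 1
G(18) = mex{1,1,1} = 0
G(19) = mex{0,0,0} = 1
G(20) = mex{1,1,1} = 0
G(21) = mex{0,0,0} = 1
G(22) = mex{1,1,1} = 0
G(23) = mex{0,0,0} = 1
G(24) = mex{1,1,1} = 0
G(25) = mex{0,0,0} = 1
G(26) = mex{1,1,1} = 0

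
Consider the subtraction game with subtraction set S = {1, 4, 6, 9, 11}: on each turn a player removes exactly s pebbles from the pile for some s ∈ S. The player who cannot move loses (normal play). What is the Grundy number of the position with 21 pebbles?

n :  0  1  2  3  4  5  6  7  8  9 10 11 12 13 14 15 16 17 18 19 20 21
G :  0  1  0  1  2  0  1  0  1  2  0  1  0  1  2  0  1  0  1  2  0  1

1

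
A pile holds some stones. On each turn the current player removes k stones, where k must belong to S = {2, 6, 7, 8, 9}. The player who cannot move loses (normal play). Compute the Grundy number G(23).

2

G(0) = 0
G(1) = mex{} = 0
G(2) = mex{0} = 1
G(3) = mex{0} = 1
G(4) = mex{1} = 0
G(5) = mex{1} = 0
G(6) = mex{0,0} = 1
G(7) = mex{0,0,0} = 1
G(8) = mex{1,1,0,0} = 2
G(9) = mex{1,1,1,0,0} = 2
G(10) = mex{2,0,1,1,0} = 3
G(11) = mex{2,0,0,1,1} = 3
G(12) = mex{3,1,0,0,1} = 2
G(13) = mex{3,1,1,0,0} = 2
G(14) = mex{2,2,1,1,0} = 3
G(15) = mex{2,2,2,1,1} = 0
G(16) = mex{3,3,2,2,1} = 0
G(17) = mex{0,3,3,2,2} = 1
G(18) = mex{0,2,3,3,2} = 1
G(19) = mex{1,2,2,3,3} = 0
G(20) = mex{1,3,2,2,3} = 0
G(21) = mex{0,0,3,2,2} = 1
G(22) = mex{0,0,0,3,2} = 1
G(23) = mex{1,1,0,0,3} = 2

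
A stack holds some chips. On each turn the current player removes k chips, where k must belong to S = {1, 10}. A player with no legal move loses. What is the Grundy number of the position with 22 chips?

n :  0  1  2  3  4  5  6  7  8  9 10 11 12 13 14 15 16 17 18 19 20 21 22
G :  0  1  0  1  0  1  0  1  0  1  2  0  1  0  1  0  1  0  1  0  1  2  0

0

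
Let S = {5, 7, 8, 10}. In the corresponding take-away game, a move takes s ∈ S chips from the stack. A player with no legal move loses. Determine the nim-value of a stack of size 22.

1

n :  0  1  2  3  4  5  6  7  8  9 10 11 12 13 14 15 16 17 18 19 20 21 22
G :  0  0  0  0  0  1  1  1  1  1  2  2  2  2  2  0  0  0  0  0  1  1  1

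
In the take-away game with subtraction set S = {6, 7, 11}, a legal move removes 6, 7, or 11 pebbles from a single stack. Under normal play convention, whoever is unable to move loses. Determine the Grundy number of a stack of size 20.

0

n :  0  1  2  3  4  5  6  7  8  9 10 11 12 13 14 15 16 17 18 19 20
G :  0  0  0  0  0  0  1  1  1  1  1  1  2  2  2  2  2  0  0  0  0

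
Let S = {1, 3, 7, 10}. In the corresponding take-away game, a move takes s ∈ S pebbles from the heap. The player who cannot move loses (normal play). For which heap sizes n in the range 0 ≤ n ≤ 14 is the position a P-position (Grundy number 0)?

n :  0  1  2  3  4  5  6  7  8  9 10 11 12 13 14
G :  0  1  0  1  0  1  0  1  0  1  2  3  2  3  2
P-positions are exactly the n with G(n) = 0.

0, 2, 4, 6, 8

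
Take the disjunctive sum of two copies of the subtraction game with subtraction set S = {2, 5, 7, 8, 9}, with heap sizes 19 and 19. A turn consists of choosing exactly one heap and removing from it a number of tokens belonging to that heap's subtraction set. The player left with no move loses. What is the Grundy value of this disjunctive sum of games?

0

All heaps use S = {2, 5, 7, 8, 9}:
G(0) = 0
G(1) = mex{} = 0
G(2) = mex{0} = 1
G(3) = mex{0} = 1
G(4) = mex{1} = 0
G(5) = mex{1,0} = 2
G(6) = mex{0,0} = 1
G(7) = mex{2,1,0} = 3
G(8) = mex{1,1,0,0} = 2
G(9) = mex{3,0,1,0,0} = 2
G(10) = mex{2,2,1,1,0} = 3
G(11) = mex{2,1,0,1,1} = 3
G(12) = mex{3,3,2,0,1} = 4
G(13) = mex{3,2,1,2,0} = 4
G(14) = mex{4,2,3,1,2} = 0
G(15) = mex{4,3,2,3,1} = 0
G(16) = mex{0,3,2,2,3} = 1
G(17) = mex{0,4,3,2,2} = 1
G(18) = mex{1,4,3,3,2} = 0
G(19) = mex{1,0,4,3,3} = 2
Heap A: G(19) = 2.
Heap B: G(19) = 2.
Combined Grundy value = 2 ⊕ 2 = 0.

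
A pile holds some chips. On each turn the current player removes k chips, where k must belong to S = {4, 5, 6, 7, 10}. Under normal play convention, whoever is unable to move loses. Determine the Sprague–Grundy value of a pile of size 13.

3

n :  0  1  2  3  4  5  6  7  8  9 10 11 12 13
G :  0  0  0  0  1  1  1  1  2  2  2  2  3  3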